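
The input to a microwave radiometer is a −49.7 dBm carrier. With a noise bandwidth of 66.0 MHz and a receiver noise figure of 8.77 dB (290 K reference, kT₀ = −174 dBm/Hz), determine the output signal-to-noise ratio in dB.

Noise floor: N = −174 + 10 log₁₀(B) + NF
10 log₁₀(6.60×10⁷) = 78.2 dB
N = −174 + 78.2 + 8.77 = −87.03 dBm
SNR = P_sig − N = −49.7 − (−87.03) = 37.33 dB → 37.3 dB

37.3 dB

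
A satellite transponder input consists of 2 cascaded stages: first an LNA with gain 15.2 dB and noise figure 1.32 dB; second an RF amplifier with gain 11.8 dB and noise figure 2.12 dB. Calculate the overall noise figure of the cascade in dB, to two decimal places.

Convert to linear (a loss of L dB is a gain of −L dB): F_i = 10^(NF_i/10), G_i = 10^(G_i,dB/10)
  Stage 1: F_1 = 10^(1.32/10) = 1.355, G_1 = 10^(15.2/10) = 33.11
  Stage 2: F_2 = 10^(2.12/10) = 1.629, G_2 = 10^(11.8/10) = 15.14
Friis cascade:
  F = 1.355 + (1.629 − 1)/33.11 = 1.374
NF = 10 log₁₀(1.374) = 1.38 dB

1.38 dB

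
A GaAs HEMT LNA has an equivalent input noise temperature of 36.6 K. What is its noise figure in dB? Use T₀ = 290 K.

F = 1 + T_e/T₀ = 1 + 36.6/290 = 1.12621
NF = 10 log₁₀(1.12621) = 0.516 dB

0.516 dB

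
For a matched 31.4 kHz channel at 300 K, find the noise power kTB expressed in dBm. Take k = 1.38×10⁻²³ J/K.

−128.9 dBm

P_n = kTB = 1.38×10⁻²³ × 300 × 3.14×10⁴ = 1.30×10⁻¹⁶ W
In dBm: 10 log₁₀(1.30×10⁻¹⁶ / 10⁻³) = −128.9 dBm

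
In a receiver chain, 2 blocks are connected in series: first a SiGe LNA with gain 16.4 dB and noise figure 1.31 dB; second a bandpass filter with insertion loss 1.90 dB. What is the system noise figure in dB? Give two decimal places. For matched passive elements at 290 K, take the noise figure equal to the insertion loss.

Convert to linear (a loss of L dB is a gain of −L dB): F_i = 10^(NF_i/10), G_i = 10^(G_i,dB/10)
  Stage 1: F_1 = 10^(1.31/10) = 1.352, G_1 = 10^(16.4/10) = 43.65
  Stage 2: F_2 = 10^(1.90/10) = 1.549, G_2 = 10^(−1.90/10) = 0.6457
Friis cascade:
  F = 1.352 + (1.549 − 1)/43.65 = 1.365
NF = 10 log₁₀(1.365) = 1.35 dB

1.35 dB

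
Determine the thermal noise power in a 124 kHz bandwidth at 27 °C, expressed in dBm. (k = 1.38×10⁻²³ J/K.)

−122.9 dBm

T = 27 °C + 273.15 = 300.15 K
P_n = kTB = 1.38×10⁻²³ × 300.15 × 1.24×10⁵ = 5.14×10⁻¹⁶ W
In dBm: 10 log₁₀(5.14×10⁻¹⁶ / 10⁻³) = −122.9 dBm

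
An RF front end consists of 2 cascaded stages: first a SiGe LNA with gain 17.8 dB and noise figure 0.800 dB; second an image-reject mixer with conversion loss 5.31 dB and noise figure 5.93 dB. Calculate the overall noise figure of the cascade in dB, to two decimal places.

Convert to linear (a loss of L dB is a gain of −L dB): F_i = 10^(NF_i/10), G_i = 10^(G_i,dB/10)
  Stage 1: F_1 = 10^(0.800/10) = 1.202, G_1 = 10^(17.8/10) = 60.26
  Stage 2: F_2 = 10^(5.93/10) = 3.917, G_2 = 10^(−5.31/10) = 0.2944
Friis cascade:
  F = 1.202 + (3.917 − 1)/60.26 = 1.251
NF = 10 log₁₀(1.251) = 0.97 dB

0.97 dB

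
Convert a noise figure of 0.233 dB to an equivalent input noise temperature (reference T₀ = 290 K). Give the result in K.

16.0 K

F = 10^(0.233/10) = 1.05512
T_e = (F − 1)·T₀ = (1.05512 − 1) × 290 = 16.0 K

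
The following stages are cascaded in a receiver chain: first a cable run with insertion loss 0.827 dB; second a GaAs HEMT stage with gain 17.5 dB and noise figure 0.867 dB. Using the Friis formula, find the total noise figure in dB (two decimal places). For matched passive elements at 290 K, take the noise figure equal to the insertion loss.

1.69 dB

Convert to linear (a loss of L dB is a gain of −L dB): F_i = 10^(NF_i/10), G_i = 10^(G_i,dB/10)
  Stage 1: F_1 = 10^(0.827/10) = 1.210, G_1 = 10^(−0.827/10) = 0.8266
  Stage 2: F_2 = 10^(0.867/10) = 1.221, G_2 = 10^(17.5/10) = 56.23
Friis cascade:
  F = 1.210 + (1.221 − 1)/0.8266 = 1.477
NF = 10 log₁₀(1.477) = 1.69 dB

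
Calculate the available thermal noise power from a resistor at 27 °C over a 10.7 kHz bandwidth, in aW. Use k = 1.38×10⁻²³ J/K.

T = 27 °C + 273.15 = 300.15 K
P_n = kTB = 1.38×10⁻²³ × 300.15 × 1.07×10⁴ = 4.43×10⁻¹⁷ W = 44.3 aW

44.3 aW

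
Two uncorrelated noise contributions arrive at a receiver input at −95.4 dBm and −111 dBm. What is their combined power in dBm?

Convert to linear, add, convert back:
P₁ = 2.88×10⁻¹³ W, P₂ = 7.94×10⁻¹⁵ W
P_tot = 2.96×10⁻¹³ W → 10 log₁₀(P_tot / 10⁻³) = −95.3 dBm

−95.3 dBm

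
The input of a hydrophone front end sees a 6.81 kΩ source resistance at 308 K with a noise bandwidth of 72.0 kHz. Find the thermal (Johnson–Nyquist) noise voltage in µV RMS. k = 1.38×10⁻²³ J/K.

2.89 µV

V_n = √(4kTRB)
4kTRB = 4 × 1.38×10⁻²³ × 308 × 6.81×10³ × 7.20×10⁴ = 8.34×10⁻¹² V²
V_n = √(8.34×10⁻¹²) = 2.89×10⁻⁶ V = 2.89 µV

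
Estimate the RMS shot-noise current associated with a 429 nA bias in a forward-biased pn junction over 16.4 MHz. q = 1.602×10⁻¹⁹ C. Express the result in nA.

1.50 nA

I_n = √(2qI·B)
2qI·B = 2 × 1.602×10⁻¹⁹ × 4.29×10⁻⁷ × 1.64×10⁷ = 2.25×10⁻¹⁸ A²
I_n = √(2.25×10⁻¹⁸) = 1.50×10⁻⁹ A = 1.50 nA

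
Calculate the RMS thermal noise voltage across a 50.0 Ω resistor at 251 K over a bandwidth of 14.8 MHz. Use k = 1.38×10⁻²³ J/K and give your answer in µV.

3.20 µV

V_n = √(4kTRB)
4kTRB = 4 × 1.38×10⁻²³ × 251 × 5.00×10¹ × 1.48×10⁷ = 1.03×10⁻¹¹ V²
V_n = √(1.03×10⁻¹¹) = 3.20×10⁻⁶ V = 3.20 µV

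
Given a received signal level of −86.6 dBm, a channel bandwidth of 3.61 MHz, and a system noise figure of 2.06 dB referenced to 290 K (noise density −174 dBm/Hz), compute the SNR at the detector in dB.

19.8 dB

Noise floor: N = −174 + 10 log₁₀(B) + NF
10 log₁₀(3.61×10⁶) = 65.58 dB
N = −174 + 65.58 + 2.06 = −106.36 dBm
SNR = P_sig − N = −86.6 − (−106.36) = 19.76 dB → 19.8 dB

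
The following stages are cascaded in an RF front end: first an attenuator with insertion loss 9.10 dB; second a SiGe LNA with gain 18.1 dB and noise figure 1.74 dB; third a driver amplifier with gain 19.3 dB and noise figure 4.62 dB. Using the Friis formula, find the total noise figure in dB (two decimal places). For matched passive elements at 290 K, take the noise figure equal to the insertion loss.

Convert to linear (a loss of L dB is a gain of −L dB): F_i = 10^(NF_i/10), G_i = 10^(G_i,dB/10)
  Stage 1: F_1 = 10^(9.10/10) = 8.128, G_1 = 10^(−9.10/10) = 0.1230
  Stage 2: F_2 = 10^(1.74/10) = 1.493, G_2 = 10^(18.1/10) = 64.57
  Stage 3: F_3 = 10^(4.62/10) = 2.897, G_3 = 10^(19.3/10) = 85.11
Friis cascade:
  F = 8.128 + (1.493 − 1)/0.1230 + (2.897 − 1)/7.943 = 12.37
NF = 10 log₁₀(12.37) = 10.92 dB

10.92 dB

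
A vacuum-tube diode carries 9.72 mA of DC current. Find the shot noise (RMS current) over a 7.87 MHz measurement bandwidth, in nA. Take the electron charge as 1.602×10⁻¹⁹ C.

I_n = √(2qI·B)
2qI·B = 2 × 1.602×10⁻¹⁹ × 9.72×10⁻³ × 7.87×10⁶ = 2.45×10⁻¹⁴ A²
I_n = √(2.45×10⁻¹⁴) = 1.57×10⁻⁷ A = 157 nA

157 nA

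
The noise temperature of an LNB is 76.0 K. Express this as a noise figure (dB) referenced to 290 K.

F = 1 + T_e/T₀ = 1 + 76.0/290 = 1.26207
NF = 10 log₁₀(1.26207) = 1.01 dB

1.01 dB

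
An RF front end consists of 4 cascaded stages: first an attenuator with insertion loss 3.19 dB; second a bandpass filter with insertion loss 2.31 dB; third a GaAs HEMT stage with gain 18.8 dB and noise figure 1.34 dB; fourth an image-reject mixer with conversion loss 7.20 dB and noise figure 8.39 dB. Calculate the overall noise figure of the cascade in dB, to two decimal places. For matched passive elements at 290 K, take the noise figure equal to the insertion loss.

7.08 dB

Convert to linear (a loss of L dB is a gain of −L dB): F_i = 10^(NF_i/10), G_i = 10^(G_i,dB/10)
  Stage 1: F_1 = 10^(3.19/10) = 2.084, G_1 = 10^(−3.19/10) = 0.4797
  Stage 2: F_2 = 10^(2.31/10) = 1.702, G_2 = 10^(−2.31/10) = 0.5875
  Stage 3: F_3 = 10^(1.34/10) = 1.361, G_3 = 10^(18.8/10) = 75.86
  Stage 4: F_4 = 10^(8.39/10) = 6.902, G_4 = 10^(−7.20/10) = 0.1905
Friis cascade:
  F = 2.084 + (1.702 − 1)/0.4797 + (1.361 − 1)/0.2818 + (6.902 − 1)/21.38 = 5.107
NF = 10 log₁₀(5.107) = 7.08 dB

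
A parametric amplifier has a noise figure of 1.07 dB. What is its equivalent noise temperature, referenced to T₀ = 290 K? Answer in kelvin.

F = 10^(1.07/10) = 1.27938
T_e = (F − 1)·T₀ = (1.27938 − 1) × 290 = 81.0 K

81.0 K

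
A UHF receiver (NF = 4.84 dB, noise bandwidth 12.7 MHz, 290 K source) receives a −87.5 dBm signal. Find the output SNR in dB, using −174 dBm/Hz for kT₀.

10.6 dB

Noise floor: N = −174 + 10 log₁₀(B) + NF
10 log₁₀(1.27×10⁷) = 71.04 dB
N = −174 + 71.04 + 4.84 = −98.12 dBm
SNR = P_sig − N = −87.5 − (−98.12) = 10.62 dB → 10.6 dB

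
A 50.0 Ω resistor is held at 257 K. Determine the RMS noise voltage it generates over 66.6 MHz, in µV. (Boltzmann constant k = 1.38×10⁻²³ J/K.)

V_n = √(4kTRB)
4kTRB = 4 × 1.38×10⁻²³ × 257 × 5.00×10¹ × 6.66×10⁷ = 4.72×10⁻¹¹ V²
V_n = √(4.72×10⁻¹¹) = 6.87×10⁻⁶ V = 6.87 µV

6.87 µV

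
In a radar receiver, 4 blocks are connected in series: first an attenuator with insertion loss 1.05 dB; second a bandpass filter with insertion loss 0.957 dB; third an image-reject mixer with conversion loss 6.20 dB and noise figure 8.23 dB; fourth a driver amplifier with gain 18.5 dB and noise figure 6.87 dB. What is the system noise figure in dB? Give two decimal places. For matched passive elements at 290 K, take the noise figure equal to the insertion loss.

Convert to linear (a loss of L dB is a gain of −L dB): F_i = 10^(NF_i/10), G_i = 10^(G_i,dB/10)
  Stage 1: F_1 = 10^(1.05/10) = 1.274, G_1 = 10^(−1.05/10) = 0.7852
  Stage 2: F_2 = 10^(0.957/10) = 1.247, G_2 = 10^(−0.957/10) = 0.8022
  Stage 3: F_3 = 10^(8.23/10) = 6.653, G_3 = 10^(−6.20/10) = 0.2399
  Stage 4: F_4 = 10^(6.87/10) = 4.864, G_4 = 10^(18.5/10) = 70.79
Friis cascade:
  F = 1.274 + (1.247 − 1)/0.7852 + (6.653 − 1)/0.6299 + (4.864 − 1)/0.1511 = 36.13
NF = 10 log₁₀(36.13) = 15.58 dB

15.58 dB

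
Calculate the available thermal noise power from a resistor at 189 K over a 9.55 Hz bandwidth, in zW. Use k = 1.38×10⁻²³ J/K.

P_n = kTB = 1.38×10⁻²³ × 189 × 9.55×10⁰ = 2.49×10⁻²⁰ W = 24.9 zW

24.9 zW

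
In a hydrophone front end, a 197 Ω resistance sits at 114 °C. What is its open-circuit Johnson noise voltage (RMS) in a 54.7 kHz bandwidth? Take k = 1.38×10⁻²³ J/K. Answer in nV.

T = 114 °C + 273.15 = 387.15 K
V_n = √(4kTRB)
4kTRB = 4 × 1.38×10⁻²³ × 387.15 × 1.97×10² × 5.47×10⁴ = 2.30×10⁻¹³ V²
V_n = √(2.30×10⁻¹³) = 4.80×10⁻⁷ V = 480 nV

480 nV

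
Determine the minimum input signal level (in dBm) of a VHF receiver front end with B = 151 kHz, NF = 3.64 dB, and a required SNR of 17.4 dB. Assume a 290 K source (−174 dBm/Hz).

−101.2 dBm

Sensitivity = −174 + 10 log₁₀(B) + NF + SNR_min
= −174 + 51.79 + 3.64 + 17.4
= −101.17 dBm → −101.2 dBm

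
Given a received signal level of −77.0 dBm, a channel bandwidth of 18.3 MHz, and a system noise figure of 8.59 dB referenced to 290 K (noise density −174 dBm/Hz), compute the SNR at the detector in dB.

Noise floor: N = −174 + 10 log₁₀(B) + NF
10 log₁₀(1.83×10⁷) = 72.62 dB
N = −174 + 72.62 + 8.59 = −92.79 dBm
SNR = P_sig − N = −77.0 − (−92.79) = 15.79 dB → 15.8 dB

15.8 dB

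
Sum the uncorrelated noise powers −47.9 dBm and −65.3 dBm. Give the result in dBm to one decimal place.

−47.8 dBm

Convert to linear, add, convert back:
P₁ = 1.62×10⁻⁸ W, P₂ = 2.95×10⁻¹⁰ W
P_tot = 1.65×10⁻⁸ W → 10 log₁₀(P_tot / 10⁻³) = −47.8 dBm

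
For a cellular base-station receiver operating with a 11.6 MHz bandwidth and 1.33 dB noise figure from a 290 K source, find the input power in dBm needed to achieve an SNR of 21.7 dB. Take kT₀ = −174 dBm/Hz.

−80.3 dBm

Sensitivity = −174 + 10 log₁₀(B) + NF + SNR_min
= −174 + 70.64 + 1.33 + 21.7
= −80.33 dBm → −80.3 dBm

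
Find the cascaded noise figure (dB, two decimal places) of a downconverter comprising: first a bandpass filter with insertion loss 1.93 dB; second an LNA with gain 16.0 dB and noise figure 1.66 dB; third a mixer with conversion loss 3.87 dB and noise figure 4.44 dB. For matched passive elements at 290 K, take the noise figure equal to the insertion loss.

Convert to linear (a loss of L dB is a gain of −L dB): F_i = 10^(NF_i/10), G_i = 10^(G_i,dB/10)
  Stage 1: F_1 = 10^(1.93/10) = 1.560, G_1 = 10^(−1.93/10) = 0.6412
  Stage 2: F_2 = 10^(1.66/10) = 1.466, G_2 = 10^(16.0/10) = 39.81
  Stage 3: F_3 = 10^(4.44/10) = 2.780, G_3 = 10^(−3.87/10) = 0.4102
Friis cascade:
  F = 1.560 + (1.466 − 1)/0.6412 + (2.780 − 1)/25.53 = 2.355
NF = 10 log₁₀(2.355) = 3.72 dB

3.72 dB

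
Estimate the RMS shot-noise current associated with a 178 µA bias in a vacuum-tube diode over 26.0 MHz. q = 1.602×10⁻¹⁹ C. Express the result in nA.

I_n = √(2qI·B)
2qI·B = 2 × 1.602×10⁻¹⁹ × 1.78×10⁻⁴ × 2.60×10⁷ = 1.48×10⁻¹⁵ A²
I_n = √(1.48×10⁻¹⁵) = 3.85×10⁻⁸ A = 38.5 nA

38.5 nA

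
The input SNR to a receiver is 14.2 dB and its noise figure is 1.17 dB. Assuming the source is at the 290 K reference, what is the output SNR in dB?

13.03 dB

By definition F = SNR_in/SNR_out, so in dB: SNR_out = SNR_in − NF
SNR_out = 14.2 − 1.17 = 13.03 dB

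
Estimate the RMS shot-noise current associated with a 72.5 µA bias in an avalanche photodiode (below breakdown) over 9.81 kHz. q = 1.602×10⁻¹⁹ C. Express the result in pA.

I_n = √(2qI·B)
2qI·B = 2 × 1.602×10⁻¹⁹ × 7.25×10⁻⁵ × 9.81×10³ = 2.28×10⁻¹⁹ A²
I_n = √(2.28×10⁻¹⁹) = 4.77×10⁻¹⁰ A = 477 pA

477 pA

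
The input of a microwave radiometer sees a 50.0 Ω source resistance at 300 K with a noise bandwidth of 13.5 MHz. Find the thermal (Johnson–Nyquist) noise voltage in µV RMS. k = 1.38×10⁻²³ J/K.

V_n = √(4kTRB)
4kTRB = 4 × 1.38×10⁻²³ × 300 × 5.00×10¹ × 1.35×10⁷ = 1.12×10⁻¹¹ V²
V_n = √(1.12×10⁻¹¹) = 3.34×10⁻⁶ V = 3.34 µV

3.34 µV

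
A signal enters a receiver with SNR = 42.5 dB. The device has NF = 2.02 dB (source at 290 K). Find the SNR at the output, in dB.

By definition F = SNR_in/SNR_out, so in dB: SNR_out = SNR_in − NF
SNR_out = 42.5 − 2.02 = 40.48 dB

40.48 dB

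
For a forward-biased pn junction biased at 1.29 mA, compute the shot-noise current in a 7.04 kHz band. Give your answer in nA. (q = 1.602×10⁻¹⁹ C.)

1.71 nA

I_n = √(2qI·B)
2qI·B = 2 × 1.602×10⁻¹⁹ × 1.29×10⁻³ × 7.04×10³ = 2.91×10⁻¹⁸ A²
I_n = √(2.91×10⁻¹⁸) = 1.71×10⁻⁹ A = 1.71 nA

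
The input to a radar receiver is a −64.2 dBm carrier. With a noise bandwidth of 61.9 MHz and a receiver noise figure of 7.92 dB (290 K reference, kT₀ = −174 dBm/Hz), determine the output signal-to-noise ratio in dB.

Noise floor: N = −174 + 10 log₁₀(B) + NF
10 log₁₀(6.19×10⁷) = 77.92 dB
N = −174 + 77.92 + 7.92 = −88.16 dBm
SNR = P_sig − N = −64.2 − (−88.16) = 23.96 dB → 24.0 dB

24.0 dB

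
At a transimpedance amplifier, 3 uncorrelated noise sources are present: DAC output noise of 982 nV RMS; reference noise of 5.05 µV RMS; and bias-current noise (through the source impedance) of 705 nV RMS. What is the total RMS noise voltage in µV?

5.19 µV

Uncorrelated sources add in power (mean-square): V_tot = √(ΣV_i²)
V_tot = √[(9.82×10⁻⁷)² + (5.05×10⁻⁶)² + (7.05×10⁻⁷)²] = 5.19×10⁻⁶ V = 5.19 µV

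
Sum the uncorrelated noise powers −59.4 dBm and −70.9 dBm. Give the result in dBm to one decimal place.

−59.1 dBm

Convert to linear, add, convert back:
P₁ = 1.15×10⁻⁹ W, P₂ = 8.13×10⁻¹¹ W
P_tot = 1.23×10⁻⁹ W → 10 log₁₀(P_tot / 10⁻³) = −59.1 dBm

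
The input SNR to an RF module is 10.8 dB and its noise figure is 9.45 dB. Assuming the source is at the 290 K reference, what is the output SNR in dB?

1.35 dB

By definition F = SNR_in/SNR_out, so in dB: SNR_out = SNR_in − NF
SNR_out = 10.8 − 9.45 = 1.35 dB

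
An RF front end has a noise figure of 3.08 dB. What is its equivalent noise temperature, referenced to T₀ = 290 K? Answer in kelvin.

299 K

F = 10^(3.08/10) = 2.03236
T_e = (F − 1)·T₀ = (2.03236 − 1) × 290 = 299 K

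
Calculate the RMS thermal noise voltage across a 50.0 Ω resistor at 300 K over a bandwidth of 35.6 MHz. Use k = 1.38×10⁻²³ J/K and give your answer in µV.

5.43 µV

V_n = √(4kTRB)
4kTRB = 4 × 1.38×10⁻²³ × 300 × 5.00×10¹ × 3.56×10⁷ = 2.95×10⁻¹¹ V²
V_n = √(2.95×10⁻¹¹) = 5.43×10⁻⁶ V = 5.43 µV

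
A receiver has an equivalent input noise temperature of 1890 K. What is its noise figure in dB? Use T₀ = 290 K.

F = 1 + T_e/T₀ = 1 + 1890/290 = 7.51724
NF = 10 log₁₀(7.51724) = 8.76 dB

8.76 dB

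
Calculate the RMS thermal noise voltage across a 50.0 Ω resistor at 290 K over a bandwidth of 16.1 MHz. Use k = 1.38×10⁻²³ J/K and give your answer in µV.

V_n = √(4kTRB)
4kTRB = 4 × 1.38×10⁻²³ × 290 × 5.00×10¹ × 1.61×10⁷ = 1.29×10⁻¹¹ V²
V_n = √(1.29×10⁻¹¹) = 3.59×10⁻⁶ V = 3.59 µV

3.59 µV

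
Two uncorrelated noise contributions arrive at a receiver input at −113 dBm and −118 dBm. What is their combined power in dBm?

−111.8 dBm

Convert to linear, add, convert back:
P₁ = 5.01×10⁻¹⁵ W, P₂ = 1.58×10⁻¹⁵ W
P_tot = 6.60×10⁻¹⁵ W → 10 log₁₀(P_tot / 10⁻³) = −111.8 dBm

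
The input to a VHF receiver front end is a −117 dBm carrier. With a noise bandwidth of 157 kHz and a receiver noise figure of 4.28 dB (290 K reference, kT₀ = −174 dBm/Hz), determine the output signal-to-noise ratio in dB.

Noise floor: N = −174 + 10 log₁₀(B) + NF
10 log₁₀(1.57×10⁵) = 51.96 dB
N = −174 + 51.96 + 4.28 = −117.76 dBm
SNR = P_sig − N = −117 − (−117.76) = 0.76 dB → 0.8 dB

0.8 dB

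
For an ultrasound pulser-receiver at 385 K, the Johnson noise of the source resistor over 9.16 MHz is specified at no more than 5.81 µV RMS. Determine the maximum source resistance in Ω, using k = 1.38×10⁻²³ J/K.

173 Ω

Johnson–Nyquist: V_n = √(4kTRB) ⇒ R = V_n² / (4kTB)
4kTB = 4 × 1.38×10⁻²³ × 385 × 9.16×10⁶ = 1.95×10⁻¹³
R = (5.81×10⁻⁶)² / 1.95×10⁻¹³ = 1.73×10² Ω = 173 Ω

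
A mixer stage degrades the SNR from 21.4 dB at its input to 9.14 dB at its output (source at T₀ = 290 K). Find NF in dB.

NF (dB) = SNR_in(dB) − SNR_out(dB) when the source is at T₀
NF = 21.4 − 9.14 = 12.26 dB

12.26 dB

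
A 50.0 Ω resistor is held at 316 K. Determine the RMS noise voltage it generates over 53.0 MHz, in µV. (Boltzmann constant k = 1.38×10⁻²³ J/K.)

V_n = √(4kTRB)
4kTRB = 4 × 1.38×10⁻²³ × 316 × 5.00×10¹ × 5.30×10⁷ = 4.62×10⁻¹¹ V²
V_n = √(4.62×10⁻¹¹) = 6.80×10⁻⁶ V = 6.80 µV

6.80 µV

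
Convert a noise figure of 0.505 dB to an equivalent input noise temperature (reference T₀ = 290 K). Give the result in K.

35.8 K

F = 10^(0.505/10) = 1.12331
T_e = (F − 1)·T₀ = (1.12331 − 1) × 290 = 35.8 K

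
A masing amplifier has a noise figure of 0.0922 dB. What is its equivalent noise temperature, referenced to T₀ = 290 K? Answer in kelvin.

6.22 K

F = 10^(0.0922/10) = 1.02146
T_e = (F − 1)·T₀ = (1.02146 − 1) × 290 = 6.22 K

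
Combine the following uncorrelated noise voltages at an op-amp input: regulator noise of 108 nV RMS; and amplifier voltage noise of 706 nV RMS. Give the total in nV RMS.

Uncorrelated sources add in power (mean-square): V_tot = √(ΣV_i²)
V_tot = √[(1.08×10⁻⁷)² + (7.06×10⁻⁷)²] = 7.14×10⁻⁷ V = 714 nV

714 nV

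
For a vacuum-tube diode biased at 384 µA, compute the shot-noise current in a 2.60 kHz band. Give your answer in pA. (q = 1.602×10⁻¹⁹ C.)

I_n = √(2qI·B)
2qI·B = 2 × 1.602×10⁻¹⁹ × 3.84×10⁻⁴ × 2.60×10³ = 3.20×10⁻¹⁹ A²
I_n = √(3.20×10⁻¹⁹) = 5.66×10⁻¹⁰ A = 566 pA

566 pA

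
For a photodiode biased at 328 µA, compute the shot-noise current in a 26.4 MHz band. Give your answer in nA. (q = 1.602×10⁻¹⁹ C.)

52.7 nA

I_n = √(2qI·B)
2qI·B = 2 × 1.602×10⁻¹⁹ × 3.28×10⁻⁴ × 2.64×10⁷ = 2.77×10⁻¹⁵ A²
I_n = √(2.77×10⁻¹⁵) = 5.27×10⁻⁸ A = 52.7 nA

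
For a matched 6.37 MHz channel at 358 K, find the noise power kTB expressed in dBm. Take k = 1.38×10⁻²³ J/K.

P_n = kTB = 1.38×10⁻²³ × 358 × 6.37×10⁶ = 3.15×10⁻¹⁴ W
In dBm: 10 log₁₀(3.15×10⁻¹⁴ / 10⁻³) = −105.0 dBm

−105.0 dBm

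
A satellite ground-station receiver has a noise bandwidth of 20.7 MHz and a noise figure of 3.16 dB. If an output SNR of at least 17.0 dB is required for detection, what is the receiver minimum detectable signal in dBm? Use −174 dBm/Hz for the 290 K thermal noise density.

−80.7 dBm

Sensitivity = −174 + 10 log₁₀(B) + NF + SNR_min
= −174 + 73.16 + 3.16 + 17.0
= −80.68 dBm → −80.7 dBm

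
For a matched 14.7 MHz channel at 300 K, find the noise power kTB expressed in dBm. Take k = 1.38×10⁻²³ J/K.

P_n = kTB = 1.38×10⁻²³ × 300 × 1.47×10⁷ = 6.09×10⁻¹⁴ W
In dBm: 10 log₁₀(6.09×10⁻¹⁴ / 10⁻³) = −102.2 dBm

−102.2 dBm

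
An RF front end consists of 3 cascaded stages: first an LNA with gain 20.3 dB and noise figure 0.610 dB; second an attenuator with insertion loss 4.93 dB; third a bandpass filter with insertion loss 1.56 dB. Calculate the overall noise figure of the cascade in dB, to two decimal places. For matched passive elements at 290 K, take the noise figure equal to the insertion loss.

0.73 dB

Convert to linear (a loss of L dB is a gain of −L dB): F_i = 10^(NF_i/10), G_i = 10^(G_i,dB/10)
  Stage 1: F_1 = 10^(0.610/10) = 1.151, G_1 = 10^(20.3/10) = 107.2
  Stage 2: F_2 = 10^(4.93/10) = 3.112, G_2 = 10^(−4.93/10) = 0.3214
  Stage 3: F_3 = 10^(1.56/10) = 1.432, G_3 = 10^(−1.56/10) = 0.6982
Friis cascade:
  F = 1.151 + (3.112 − 1)/107.2 + (1.432 − 1)/34.43 = 1.183
NF = 10 log₁₀(1.183) = 0.73 dB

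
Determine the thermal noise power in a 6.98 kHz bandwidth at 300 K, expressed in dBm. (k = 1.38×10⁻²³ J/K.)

−135.4 dBm

P_n = kTB = 1.38×10⁻²³ × 300 × 6.98×10³ = 2.89×10⁻¹⁷ W
In dBm: 10 log₁₀(2.89×10⁻¹⁷ / 10⁻³) = −135.4 dBm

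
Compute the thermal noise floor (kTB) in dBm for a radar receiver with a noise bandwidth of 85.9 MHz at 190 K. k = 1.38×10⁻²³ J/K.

P_n = kTB = 1.38×10⁻²³ × 190 × 8.59×10⁷ = 2.25×10⁻¹³ W
In dBm: 10 log₁₀(2.25×10⁻¹³ / 10⁻³) = −96.5 dBm

−96.5 dBm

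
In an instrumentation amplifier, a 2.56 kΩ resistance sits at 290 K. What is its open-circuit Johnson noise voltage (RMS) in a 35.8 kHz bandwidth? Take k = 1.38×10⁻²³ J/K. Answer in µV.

V_n = √(4kTRB)
4kTRB = 4 × 1.38×10⁻²³ × 290 × 2.56×10³ × 3.58×10⁴ = 1.47×10⁻¹² V²
V_n = √(1.47×10⁻¹²) = 1.21×10⁻⁶ V = 1.21 µV

1.21 µV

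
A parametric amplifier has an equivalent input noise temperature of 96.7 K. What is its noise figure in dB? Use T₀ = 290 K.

1.25 dB

F = 1 + T_e/T₀ = 1 + 96.7/290 = 1.33345
NF = 10 log₁₀(1.33345) = 1.25 dB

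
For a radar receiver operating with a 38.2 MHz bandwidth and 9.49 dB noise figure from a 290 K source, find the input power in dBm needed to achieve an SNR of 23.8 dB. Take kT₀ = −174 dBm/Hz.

−64.9 dBm

Sensitivity = −174 + 10 log₁₀(B) + NF + SNR_min
= −174 + 75.82 + 9.49 + 23.8
= −64.89 dBm → −64.9 dBm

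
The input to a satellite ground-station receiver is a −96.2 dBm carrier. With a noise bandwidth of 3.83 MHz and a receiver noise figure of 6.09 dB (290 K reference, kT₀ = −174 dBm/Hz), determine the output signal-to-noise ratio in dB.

5.9 dB

Noise floor: N = −174 + 10 log₁₀(B) + NF
10 log₁₀(3.83×10⁶) = 65.83 dB
N = −174 + 65.83 + 6.09 = −102.08 dBm
SNR = P_sig − N = −96.2 − (−102.08) = 5.88 dB → 5.9 dB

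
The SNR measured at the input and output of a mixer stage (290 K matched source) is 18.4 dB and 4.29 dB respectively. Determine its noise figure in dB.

NF (dB) = SNR_in(dB) − SNR_out(dB) when the source is at T₀
NF = 18.4 − 4.29 = 14.11 dB

14.11 dB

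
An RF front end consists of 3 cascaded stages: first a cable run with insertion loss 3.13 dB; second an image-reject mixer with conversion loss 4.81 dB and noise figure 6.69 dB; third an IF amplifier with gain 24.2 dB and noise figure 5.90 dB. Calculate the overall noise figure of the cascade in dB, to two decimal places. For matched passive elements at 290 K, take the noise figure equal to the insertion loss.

14.41 dB

Convert to linear (a loss of L dB is a gain of −L dB): F_i = 10^(NF_i/10), G_i = 10^(G_i,dB/10)
  Stage 1: F_1 = 10^(3.13/10) = 2.056, G_1 = 10^(−3.13/10) = 0.4864
  Stage 2: F_2 = 10^(6.69/10) = 4.667, G_2 = 10^(−4.81/10) = 0.3304
  Stage 3: F_3 = 10^(5.90/10) = 3.890, G_3 = 10^(24.2/10) = 263.0
Friis cascade:
  F = 2.056 + (4.667 − 1)/0.4864 + (3.890 − 1)/0.1607 = 27.58
NF = 10 log₁₀(27.58) = 14.41 dB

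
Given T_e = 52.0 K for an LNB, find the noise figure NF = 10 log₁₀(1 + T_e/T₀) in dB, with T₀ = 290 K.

F = 1 + T_e/T₀ = 1 + 52.0/290 = 1.17931
NF = 10 log₁₀(1.17931) = 0.716 dB

0.716 dB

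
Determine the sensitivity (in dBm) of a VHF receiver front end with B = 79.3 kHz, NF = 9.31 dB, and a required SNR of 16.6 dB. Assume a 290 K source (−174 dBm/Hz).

−99.1 dBm

Sensitivity = −174 + 10 log₁₀(B) + NF + SNR_min
= −174 + 48.99 + 9.31 + 16.6
= −99.10 dBm → −99.1 dBm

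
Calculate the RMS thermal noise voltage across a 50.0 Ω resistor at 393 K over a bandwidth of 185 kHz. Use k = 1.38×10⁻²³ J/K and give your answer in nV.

V_n = √(4kTRB)
4kTRB = 4 × 1.38×10⁻²³ × 393 × 5.00×10¹ × 1.85×10⁵ = 2.01×10⁻¹³ V²
V_n = √(2.01×10⁻¹³) = 4.48×10⁻⁷ V = 448 nV

448 nV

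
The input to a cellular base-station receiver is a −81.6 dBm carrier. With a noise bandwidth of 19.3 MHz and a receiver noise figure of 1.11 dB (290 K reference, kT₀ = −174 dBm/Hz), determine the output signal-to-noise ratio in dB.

Noise floor: N = −174 + 10 log₁₀(B) + NF
10 log₁₀(1.93×10⁷) = 72.86 dB
N = −174 + 72.86 + 1.11 = −100.03 dBm
SNR = P_sig − N = −81.6 − (−100.03) = 18.43 dB → 18.4 dB

18.4 dB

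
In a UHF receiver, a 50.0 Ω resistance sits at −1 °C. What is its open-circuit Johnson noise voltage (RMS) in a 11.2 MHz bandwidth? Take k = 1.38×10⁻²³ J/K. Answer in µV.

2.90 µV

T = −1 °C + 273.15 = 272.15 K
V_n = √(4kTRB)
4kTRB = 4 × 1.38×10⁻²³ × 272.15 × 5.00×10¹ × 1.12×10⁷ = 8.41×10⁻¹² V²
V_n = √(8.41×10⁻¹²) = 2.90×10⁻⁶ V = 2.90 µV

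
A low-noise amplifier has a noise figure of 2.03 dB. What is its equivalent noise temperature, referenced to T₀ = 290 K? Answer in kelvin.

173 K

F = 10^(2.03/10) = 1.59588
T_e = (F − 1)·T₀ = (1.59588 − 1) × 290 = 173 K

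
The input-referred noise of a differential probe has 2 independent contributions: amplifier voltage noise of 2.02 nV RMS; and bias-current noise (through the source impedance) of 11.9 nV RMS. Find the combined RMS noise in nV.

Uncorrelated sources add in power (mean-square): V_tot = √(ΣV_i²)
V_tot = √[(2.02×10⁻⁹)² + (1.19×10⁻⁸)²] = 1.21×10⁻⁸ V = 12.1 nV

12.1 nV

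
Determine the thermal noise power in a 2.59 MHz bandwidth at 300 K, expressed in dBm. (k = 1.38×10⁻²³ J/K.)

−109.7 dBm

P_n = kTB = 1.38×10⁻²³ × 300 × 2.59×10⁶ = 1.07×10⁻¹⁴ W
In dBm: 10 log₁₀(1.07×10⁻¹⁴ / 10⁻³) = −109.7 dBm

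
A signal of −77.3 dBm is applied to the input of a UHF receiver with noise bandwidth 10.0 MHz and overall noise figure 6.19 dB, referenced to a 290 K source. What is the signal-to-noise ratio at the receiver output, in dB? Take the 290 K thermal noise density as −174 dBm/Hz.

Noise floor: N = −174 + 10 log₁₀(B) + NF
10 log₁₀(1.00×10⁷) = 70 dB
N = −174 + 70 + 6.19 = −97.81 dBm
SNR = P_sig − N = −77.3 − (−97.81) = 20.51 dB → 20.5 dB

20.5 dB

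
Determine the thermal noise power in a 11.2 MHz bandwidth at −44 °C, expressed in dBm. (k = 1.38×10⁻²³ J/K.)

T = −44 °C + 273.15 = 229.15 K
P_n = kTB = 1.38×10⁻²³ × 229.15 × 1.12×10⁷ = 3.54×10⁻¹⁴ W
In dBm: 10 log₁₀(3.54×10⁻¹⁴ / 10⁻³) = −104.5 dBm

−104.5 dBm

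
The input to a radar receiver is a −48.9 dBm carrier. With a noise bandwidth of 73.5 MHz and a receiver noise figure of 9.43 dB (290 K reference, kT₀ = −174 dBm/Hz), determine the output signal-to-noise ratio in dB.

37.0 dB

Noise floor: N = −174 + 10 log₁₀(B) + NF
10 log₁₀(7.35×10⁷) = 78.66 dB
N = −174 + 78.66 + 9.43 = −85.91 dBm
SNR = P_sig − N = −48.9 − (−85.91) = 37.01 dB → 37.0 dB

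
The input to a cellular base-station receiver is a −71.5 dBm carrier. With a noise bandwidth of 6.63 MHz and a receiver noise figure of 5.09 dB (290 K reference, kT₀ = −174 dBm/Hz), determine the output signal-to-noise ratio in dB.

29.2 dB

Noise floor: N = −174 + 10 log₁₀(B) + NF
10 log₁₀(6.63×10⁶) = 68.22 dB
N = −174 + 68.22 + 5.09 = −100.69 dBm
SNR = P_sig − N = −71.5 − (−100.69) = 29.19 dB → 29.2 dB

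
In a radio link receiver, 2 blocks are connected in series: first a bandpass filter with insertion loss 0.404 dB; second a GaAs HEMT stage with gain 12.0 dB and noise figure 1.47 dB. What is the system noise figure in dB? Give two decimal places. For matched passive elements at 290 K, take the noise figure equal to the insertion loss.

Convert to linear (a loss of L dB is a gain of −L dB): F_i = 10^(NF_i/10), G_i = 10^(G_i,dB/10)
  Stage 1: F_1 = 10^(0.404/10) = 1.097, G_1 = 10^(−0.404/10) = 0.9112
  Stage 2: F_2 = 10^(1.47/10) = 1.403, G_2 = 10^(12.0/10) = 15.85
Friis cascade:
  F = 1.097 + (1.403 − 1)/0.9112 = 1.540
NF = 10 log₁₀(1.540) = 1.87 dB

1.87 dB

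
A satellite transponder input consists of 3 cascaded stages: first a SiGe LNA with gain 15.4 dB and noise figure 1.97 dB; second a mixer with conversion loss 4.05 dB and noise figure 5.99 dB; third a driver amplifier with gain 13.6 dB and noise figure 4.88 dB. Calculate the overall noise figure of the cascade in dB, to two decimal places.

Convert to linear (a loss of L dB is a gain of −L dB): F_i = 10^(NF_i/10), G_i = 10^(G_i,dB/10)
  Stage 1: F_1 = 10^(1.97/10) = 1.574, G_1 = 10^(15.4/10) = 34.67
  Stage 2: F_2 = 10^(5.99/10) = 3.972, G_2 = 10^(−4.05/10) = 0.3936
  Stage 3: F_3 = 10^(4.88/10) = 3.076, G_3 = 10^(13.6/10) = 22.91
Friis cascade:
  F = 1.574 + (3.972 − 1)/34.67 + (3.076 − 1)/13.65 = 1.812
NF = 10 log₁₀(1.812) = 2.58 dB

2.58 dB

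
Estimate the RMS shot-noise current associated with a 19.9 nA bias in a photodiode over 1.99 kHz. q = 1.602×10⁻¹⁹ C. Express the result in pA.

I_n = √(2qI·B)
2qI·B = 2 × 1.602×10⁻¹⁹ × 1.99×10⁻⁸ × 1.99×10³ = 1.27×10⁻²³ A²
I_n = √(1.27×10⁻²³) = 3.56×10⁻¹² A = 3.56 pA

3.56 pA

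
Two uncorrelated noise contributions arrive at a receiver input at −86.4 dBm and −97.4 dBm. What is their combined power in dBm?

−86.1 dBm

Convert to linear, add, convert back:
P₁ = 2.29×10⁻¹² W, P₂ = 1.82×10⁻¹³ W
P_tot = 2.47×10⁻¹² W → 10 log₁₀(P_tot / 10⁻³) = −86.1 dBm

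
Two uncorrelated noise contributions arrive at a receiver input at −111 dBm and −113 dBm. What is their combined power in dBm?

−108.9 dBm

Convert to linear, add, convert back:
P₁ = 7.94×10⁻¹⁵ W, P₂ = 5.01×10⁻¹⁵ W
P_tot = 1.30×10⁻¹⁴ W → 10 log₁₀(P_tot / 10⁻³) = −108.9 dBm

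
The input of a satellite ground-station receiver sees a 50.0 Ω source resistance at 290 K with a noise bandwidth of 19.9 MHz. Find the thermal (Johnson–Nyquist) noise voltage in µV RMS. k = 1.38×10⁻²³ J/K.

3.99 µV

V_n = √(4kTRB)
4kTRB = 4 × 1.38×10⁻²³ × 290 × 5.00×10¹ × 1.99×10⁷ = 1.59×10⁻¹¹ V²
V_n = √(1.59×10⁻¹¹) = 3.99×10⁻⁶ V = 3.99 µV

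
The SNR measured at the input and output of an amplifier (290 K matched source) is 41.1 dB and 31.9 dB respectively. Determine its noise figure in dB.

9.2 dB

NF (dB) = SNR_in(dB) − SNR_out(dB) when the source is at T₀
NF = 41.1 − 31.9 = 9.2 dB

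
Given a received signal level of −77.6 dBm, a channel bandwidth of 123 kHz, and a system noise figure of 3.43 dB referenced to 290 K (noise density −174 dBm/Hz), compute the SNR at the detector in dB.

Noise floor: N = −174 + 10 log₁₀(B) + NF
10 log₁₀(1.23×10⁵) = 50.9 dB
N = −174 + 50.9 + 3.43 = −119.67 dBm
SNR = P_sig − N = −77.6 − (−119.67) = 42.07 dB → 42.1 dB

42.1 dB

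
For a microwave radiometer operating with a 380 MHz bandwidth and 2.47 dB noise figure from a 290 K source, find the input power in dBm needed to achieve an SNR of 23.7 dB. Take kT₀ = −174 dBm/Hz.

−62.0 dBm

Sensitivity = −174 + 10 log₁₀(B) + NF + SNR_min
= −174 + 85.8 + 2.47 + 23.7
= −62.03 dBm → −62.0 dBm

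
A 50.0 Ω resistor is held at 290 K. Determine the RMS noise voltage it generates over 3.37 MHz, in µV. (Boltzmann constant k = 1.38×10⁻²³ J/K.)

V_n = √(4kTRB)
4kTRB = 4 × 1.38×10⁻²³ × 290 × 5.00×10¹ × 3.37×10⁶ = 2.70×10⁻¹² V²
V_n = √(2.70×10⁻¹²) = 1.64×10⁻⁶ V = 1.64 µV

1.64 µV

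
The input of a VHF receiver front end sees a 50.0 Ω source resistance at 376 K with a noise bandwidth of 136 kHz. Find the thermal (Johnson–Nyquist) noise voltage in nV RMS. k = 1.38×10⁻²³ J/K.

376 nV

V_n = √(4kTRB)
4kTRB = 4 × 1.38×10⁻²³ × 376 × 5.00×10¹ × 1.36×10⁵ = 1.41×10⁻¹³ V²
V_n = √(1.41×10⁻¹³) = 3.76×10⁻⁷ V = 376 nV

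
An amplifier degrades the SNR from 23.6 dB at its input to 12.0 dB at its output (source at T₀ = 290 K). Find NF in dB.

NF (dB) = SNR_in(dB) − SNR_out(dB) when the source is at T₀
NF = 23.6 − 12.0 = 11.6 dB

11.6 dB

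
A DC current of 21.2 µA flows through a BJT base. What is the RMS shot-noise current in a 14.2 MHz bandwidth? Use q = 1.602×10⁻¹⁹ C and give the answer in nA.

9.82 nA

I_n = √(2qI·B)
2qI·B = 2 × 1.602×10⁻¹⁹ × 2.12×10⁻⁵ × 1.42×10⁷ = 9.65×10⁻¹⁷ A²
I_n = √(9.65×10⁻¹⁷) = 9.82×10⁻⁹ A = 9.82 nA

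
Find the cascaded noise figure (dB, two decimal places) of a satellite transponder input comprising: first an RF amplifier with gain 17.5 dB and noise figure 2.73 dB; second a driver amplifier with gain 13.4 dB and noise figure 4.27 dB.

Convert to linear (a loss of L dB is a gain of −L dB): F_i = 10^(NF_i/10), G_i = 10^(G_i,dB/10)
  Stage 1: F_1 = 10^(2.73/10) = 1.875, G_1 = 10^(17.5/10) = 56.23
  Stage 2: F_2 = 10^(4.27/10) = 2.673, G_2 = 10^(13.4/10) = 21.88
Friis cascade:
  F = 1.875 + (2.673 − 1)/56.23 = 1.905
NF = 10 log₁₀(1.905) = 2.80 dB

2.80 dB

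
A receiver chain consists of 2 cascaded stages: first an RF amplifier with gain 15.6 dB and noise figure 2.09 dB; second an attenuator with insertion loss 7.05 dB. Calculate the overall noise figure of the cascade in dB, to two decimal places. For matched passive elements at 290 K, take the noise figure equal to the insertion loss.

2.38 dB

Convert to linear (a loss of L dB is a gain of −L dB): F_i = 10^(NF_i/10), G_i = 10^(G_i,dB/10)
  Stage 1: F_1 = 10^(2.09/10) = 1.618, G_1 = 10^(15.6/10) = 36.31
  Stage 2: F_2 = 10^(7.05/10) = 5.070, G_2 = 10^(−7.05/10) = 0.1972
Friis cascade:
  F = 1.618 + (5.070 − 1)/36.31 = 1.730
NF = 10 log₁₀(1.730) = 2.38 dB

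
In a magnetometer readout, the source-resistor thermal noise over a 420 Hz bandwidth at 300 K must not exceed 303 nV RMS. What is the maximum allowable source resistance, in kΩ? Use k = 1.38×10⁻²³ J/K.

Johnson–Nyquist: V_n = √(4kTRB) ⇒ R = V_n² / (4kTB)
4kTB = 4 × 1.38×10⁻²³ × 300 × 4.20×10² = 6.96×10⁻¹⁸
R = (3.03×10⁻⁷)² / 6.96×10⁻¹⁸ = 1.32×10⁴ Ω = 13.2 kΩ

13.2 kΩ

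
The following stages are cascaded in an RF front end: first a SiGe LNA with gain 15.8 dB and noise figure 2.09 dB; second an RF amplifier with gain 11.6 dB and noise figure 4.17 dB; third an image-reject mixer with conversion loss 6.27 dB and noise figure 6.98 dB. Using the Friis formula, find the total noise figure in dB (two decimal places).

Convert to linear (a loss of L dB is a gain of −L dB): F_i = 10^(NF_i/10), G_i = 10^(G_i,dB/10)
  Stage 1: F_1 = 10^(2.09/10) = 1.618, G_1 = 10^(15.8/10) = 38.02
  Stage 2: F_2 = 10^(4.17/10) = 2.612, G_2 = 10^(11.6/10) = 14.45
  Stage 3: F_3 = 10^(6.98/10) = 4.989, G_3 = 10^(−6.27/10) = 0.2360
Friis cascade:
  F = 1.618 + (2.612 − 1)/38.02 + (4.989 − 1)/549.5 = 1.668
NF = 10 log₁₀(1.668) = 2.22 dB

2.22 dB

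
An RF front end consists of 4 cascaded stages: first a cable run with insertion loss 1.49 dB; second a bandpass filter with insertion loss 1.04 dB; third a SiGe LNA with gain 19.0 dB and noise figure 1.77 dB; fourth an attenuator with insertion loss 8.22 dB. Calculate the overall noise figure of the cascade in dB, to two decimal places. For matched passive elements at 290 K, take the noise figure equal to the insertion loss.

4.50 dB

Convert to linear (a loss of L dB is a gain of −L dB): F_i = 10^(NF_i/10), G_i = 10^(G_i,dB/10)
  Stage 1: F_1 = 10^(1.49/10) = 1.409, G_1 = 10^(−1.49/10) = 0.7096
  Stage 2: F_2 = 10^(1.04/10) = 1.271, G_2 = 10^(−1.04/10) = 0.7870
  Stage 3: F_3 = 10^(1.77/10) = 1.503, G_3 = 10^(19.0/10) = 79.43
  Stage 4: F_4 = 10^(8.22/10) = 6.637, G_4 = 10^(−8.22/10) = 0.1507
Friis cascade:
  F = 1.409 + (1.271 − 1)/0.7096 + (1.503 − 1)/0.5585 + (6.637 − 1)/44.36 = 2.819
NF = 10 log₁₀(2.819) = 4.50 dB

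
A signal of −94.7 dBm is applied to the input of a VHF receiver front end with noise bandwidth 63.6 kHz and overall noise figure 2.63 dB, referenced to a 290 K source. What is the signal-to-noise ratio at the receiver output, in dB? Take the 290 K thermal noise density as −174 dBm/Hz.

28.6 dB

Noise floor: N = −174 + 10 log₁₀(B) + NF
10 log₁₀(6.36×10⁴) = 48.03 dB
N = −174 + 48.03 + 2.63 = −123.34 dBm
SNR = P_sig − N = −94.7 − (−123.34) = 28.64 dB → 28.6 dB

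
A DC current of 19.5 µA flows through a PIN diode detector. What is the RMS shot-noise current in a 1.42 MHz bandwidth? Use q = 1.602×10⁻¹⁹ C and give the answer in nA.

2.98 nA

I_n = √(2qI·B)
2qI·B = 2 × 1.602×10⁻¹⁹ × 1.95×10⁻⁵ × 1.42×10⁶ = 8.87×10⁻¹⁸ A²
I_n = √(8.87×10⁻¹⁸) = 2.98×10⁻⁹ A = 2.98 nA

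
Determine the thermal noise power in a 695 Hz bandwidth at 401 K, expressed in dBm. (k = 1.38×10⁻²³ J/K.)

−144.1 dBm

P_n = kTB = 1.38×10⁻²³ × 401 × 6.95×10² = 3.85×10⁻¹⁸ W
In dBm: 10 log₁₀(3.85×10⁻¹⁸ / 10⁻³) = −144.1 dBm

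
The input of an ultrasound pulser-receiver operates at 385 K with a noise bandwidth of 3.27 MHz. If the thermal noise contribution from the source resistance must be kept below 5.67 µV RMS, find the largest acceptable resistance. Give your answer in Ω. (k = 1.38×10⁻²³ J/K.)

463 Ω

Johnson–Nyquist: V_n = √(4kTRB) ⇒ R = V_n² / (4kTB)
4kTB = 4 × 1.38×10⁻²³ × 385 × 3.27×10⁶ = 6.95×10⁻¹⁴
R = (5.67×10⁻⁶)² / 6.95×10⁻¹⁴ = 4.63×10² Ω = 463 Ω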